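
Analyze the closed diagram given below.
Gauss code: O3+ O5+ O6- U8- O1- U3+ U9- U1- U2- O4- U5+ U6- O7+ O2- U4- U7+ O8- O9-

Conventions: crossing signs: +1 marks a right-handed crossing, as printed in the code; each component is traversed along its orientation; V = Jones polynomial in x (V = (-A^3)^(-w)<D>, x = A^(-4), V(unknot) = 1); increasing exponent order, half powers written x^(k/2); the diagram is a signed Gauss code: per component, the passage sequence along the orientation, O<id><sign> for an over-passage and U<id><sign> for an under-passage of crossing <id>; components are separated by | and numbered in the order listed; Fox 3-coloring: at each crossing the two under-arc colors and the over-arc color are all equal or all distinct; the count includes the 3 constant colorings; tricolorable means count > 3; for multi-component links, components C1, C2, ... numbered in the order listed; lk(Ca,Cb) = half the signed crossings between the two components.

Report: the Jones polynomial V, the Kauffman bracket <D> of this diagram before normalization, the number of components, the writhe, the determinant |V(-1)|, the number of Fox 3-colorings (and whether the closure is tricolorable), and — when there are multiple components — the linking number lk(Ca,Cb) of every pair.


V = 1
<D> = -A^-9 (w = -3)
1 component over 9 crossings, w = -3
3 Fox colorings among 3^9, |V(-1)| = 1: not tricolorable
why: w = -3 (over 9 crossings) is diagram-only; (-A^3)^(3) removes it from V


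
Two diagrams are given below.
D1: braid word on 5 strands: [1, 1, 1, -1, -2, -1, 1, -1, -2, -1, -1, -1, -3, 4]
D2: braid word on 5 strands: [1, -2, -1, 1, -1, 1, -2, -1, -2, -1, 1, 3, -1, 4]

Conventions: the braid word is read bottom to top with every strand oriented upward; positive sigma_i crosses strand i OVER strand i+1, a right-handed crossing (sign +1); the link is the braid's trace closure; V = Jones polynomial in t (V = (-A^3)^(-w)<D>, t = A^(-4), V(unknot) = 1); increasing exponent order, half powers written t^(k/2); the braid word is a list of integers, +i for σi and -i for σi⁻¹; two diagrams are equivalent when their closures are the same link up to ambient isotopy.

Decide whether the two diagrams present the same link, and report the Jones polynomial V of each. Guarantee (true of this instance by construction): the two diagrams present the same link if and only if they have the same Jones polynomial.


equivalent: yes
D1 (bracket A^-8 + 1 - A^4; 14 crossings at w = -4): V = -t^-4 + t^-3 + t^-1
V(D2) = -t^-4 + t^-3 + t^-1  [14 crossings, <D> = A^-2 + A^6 - A^10, w = -2]
observation: one V(t) for all 2 diagrams — one class (guaranteed)


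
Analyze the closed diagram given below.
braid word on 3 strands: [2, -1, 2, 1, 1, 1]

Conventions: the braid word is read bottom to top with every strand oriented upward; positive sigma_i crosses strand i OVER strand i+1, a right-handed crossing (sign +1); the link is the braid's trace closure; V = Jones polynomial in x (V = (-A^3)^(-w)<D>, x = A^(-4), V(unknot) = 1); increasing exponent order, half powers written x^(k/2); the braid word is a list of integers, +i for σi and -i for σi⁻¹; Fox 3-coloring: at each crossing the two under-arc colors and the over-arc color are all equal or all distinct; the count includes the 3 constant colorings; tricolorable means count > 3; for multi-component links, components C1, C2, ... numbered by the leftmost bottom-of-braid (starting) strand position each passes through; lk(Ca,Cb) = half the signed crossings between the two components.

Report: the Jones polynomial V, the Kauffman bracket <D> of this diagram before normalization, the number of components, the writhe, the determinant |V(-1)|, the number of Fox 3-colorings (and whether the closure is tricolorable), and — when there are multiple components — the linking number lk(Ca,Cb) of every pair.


V = x - x^2 + 2x^3 - x^4 + x^5 - x^6
<D> = -A^-12 + A^-8 - A^-4 + 2 - A^4 + A^8 (w = +4)
1 component over 6 crossings, w = +4
3 Fox colorings among 3^6, |V(-1)| = 7: not tricolorable
why: the span of V is 5, forcing >= 5 crossings in any diagram


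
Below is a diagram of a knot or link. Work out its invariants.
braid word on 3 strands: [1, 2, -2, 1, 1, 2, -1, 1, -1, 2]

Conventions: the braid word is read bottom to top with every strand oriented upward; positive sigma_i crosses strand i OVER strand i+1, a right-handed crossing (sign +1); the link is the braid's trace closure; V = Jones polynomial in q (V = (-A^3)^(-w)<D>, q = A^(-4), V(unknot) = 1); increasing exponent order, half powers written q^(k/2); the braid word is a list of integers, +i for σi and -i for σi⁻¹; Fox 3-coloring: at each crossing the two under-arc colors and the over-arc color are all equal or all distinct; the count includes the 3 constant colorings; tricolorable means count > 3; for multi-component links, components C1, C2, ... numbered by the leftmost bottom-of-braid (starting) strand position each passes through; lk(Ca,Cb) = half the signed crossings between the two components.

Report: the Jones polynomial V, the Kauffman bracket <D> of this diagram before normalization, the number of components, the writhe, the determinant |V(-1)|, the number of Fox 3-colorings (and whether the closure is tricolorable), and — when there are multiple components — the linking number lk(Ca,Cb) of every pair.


V(q) = q - q^2 + 2q^3 - q^4 + q^5 - q^6
bracket: -A^-12 + A^-8 - A^-4 + 2 - A^4 + A^8, w = +4
1 component, writhe +4, over 10 crossings
det 7, colorings 3 of 3^10 — not tricolorable
observation: |V(-1)| = 7: so not tricolorable, since 3 does not divide 7


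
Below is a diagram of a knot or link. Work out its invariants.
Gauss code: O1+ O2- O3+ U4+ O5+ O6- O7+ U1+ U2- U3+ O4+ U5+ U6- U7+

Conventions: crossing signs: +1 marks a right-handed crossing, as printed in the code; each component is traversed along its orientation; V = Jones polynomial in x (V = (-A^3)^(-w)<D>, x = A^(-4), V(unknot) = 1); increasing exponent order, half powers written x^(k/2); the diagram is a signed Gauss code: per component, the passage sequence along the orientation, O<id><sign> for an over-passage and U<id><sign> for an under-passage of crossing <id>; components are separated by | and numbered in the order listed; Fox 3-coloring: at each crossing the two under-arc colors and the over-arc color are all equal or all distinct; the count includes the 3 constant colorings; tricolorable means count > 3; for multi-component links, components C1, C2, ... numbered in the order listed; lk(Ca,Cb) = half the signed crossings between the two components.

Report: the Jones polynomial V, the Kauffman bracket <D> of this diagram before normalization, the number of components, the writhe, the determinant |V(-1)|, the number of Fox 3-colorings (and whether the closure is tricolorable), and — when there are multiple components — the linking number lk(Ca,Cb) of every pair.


V = x + x^3 - x^4
<D> = A^-7 - A^-3 - A^5 (w = +3)
1 component over 7 crossings, w = +3
9 Fox colorings among 3^7, |V(-1)| = 3: tricolorable
why: w = +3 shifts under R1 moves; the (-A^3)^(-3) factor cancels that in V


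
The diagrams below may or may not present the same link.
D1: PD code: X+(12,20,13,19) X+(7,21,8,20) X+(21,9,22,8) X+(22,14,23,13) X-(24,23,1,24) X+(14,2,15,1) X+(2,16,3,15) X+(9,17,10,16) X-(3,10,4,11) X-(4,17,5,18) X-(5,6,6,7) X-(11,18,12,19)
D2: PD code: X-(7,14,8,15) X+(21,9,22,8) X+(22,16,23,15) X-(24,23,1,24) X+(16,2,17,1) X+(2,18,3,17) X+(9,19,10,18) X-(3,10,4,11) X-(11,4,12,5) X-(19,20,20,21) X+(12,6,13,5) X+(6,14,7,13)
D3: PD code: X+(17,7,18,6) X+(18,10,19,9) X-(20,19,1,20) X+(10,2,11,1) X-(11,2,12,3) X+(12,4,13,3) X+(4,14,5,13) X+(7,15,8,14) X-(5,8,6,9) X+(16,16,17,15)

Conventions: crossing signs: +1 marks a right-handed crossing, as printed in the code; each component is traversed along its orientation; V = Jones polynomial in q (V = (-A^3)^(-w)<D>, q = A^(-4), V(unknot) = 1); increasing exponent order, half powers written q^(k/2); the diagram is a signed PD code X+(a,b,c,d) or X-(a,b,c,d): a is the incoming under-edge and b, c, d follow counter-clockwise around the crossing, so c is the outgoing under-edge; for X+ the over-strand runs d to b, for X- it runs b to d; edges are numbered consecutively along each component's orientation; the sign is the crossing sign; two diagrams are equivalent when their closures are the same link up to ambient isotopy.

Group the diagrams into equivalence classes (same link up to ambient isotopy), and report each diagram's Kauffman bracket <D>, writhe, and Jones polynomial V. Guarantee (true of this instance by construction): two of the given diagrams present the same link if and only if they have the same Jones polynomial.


classes: {D1, D2, D3}
V(D1) = q - q^2 + 2q^3 - q^4 + q^5 - q^6  [12 crossings, <D> = -A^-18 + A^-14 - A^-10 + 2A^-6 - A^-2 + A^2, w = +2]
V(D2) = q - q^2 + 2q^3 - q^4 + q^5 - q^6  [12 crossings, <D> = -A^-18 + A^-14 - A^-10 + 2A^-6 - A^-2 + A^2, w = +2]
V(D3) = q - q^2 + 2q^3 - q^4 + q^5 - q^6  (w +4, c 10, <D> = -A^-12 + A^-8 - A^-4 + 2 - A^4 + A^8)
insight: one V(q) for all 3 diagrams — one class (guaranteed)


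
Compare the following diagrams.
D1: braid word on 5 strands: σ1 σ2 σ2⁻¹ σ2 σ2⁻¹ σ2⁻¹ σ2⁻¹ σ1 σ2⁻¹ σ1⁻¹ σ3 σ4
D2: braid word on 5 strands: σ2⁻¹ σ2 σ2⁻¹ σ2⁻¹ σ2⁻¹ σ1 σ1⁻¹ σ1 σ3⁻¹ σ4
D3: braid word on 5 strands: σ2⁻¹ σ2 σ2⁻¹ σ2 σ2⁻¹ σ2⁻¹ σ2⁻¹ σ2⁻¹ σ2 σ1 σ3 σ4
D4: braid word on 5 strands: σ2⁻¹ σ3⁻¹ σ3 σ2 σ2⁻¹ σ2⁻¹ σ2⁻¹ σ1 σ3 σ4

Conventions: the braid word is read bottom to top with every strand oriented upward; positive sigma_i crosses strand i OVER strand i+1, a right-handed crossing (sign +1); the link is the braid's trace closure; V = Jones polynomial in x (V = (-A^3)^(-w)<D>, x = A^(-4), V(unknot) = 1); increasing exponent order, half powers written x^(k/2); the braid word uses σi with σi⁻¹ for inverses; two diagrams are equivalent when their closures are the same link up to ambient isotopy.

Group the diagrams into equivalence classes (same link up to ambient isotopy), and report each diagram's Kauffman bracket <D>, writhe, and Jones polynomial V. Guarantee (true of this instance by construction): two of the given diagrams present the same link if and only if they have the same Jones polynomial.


equivalence classes: {D1, D2, D3, D4}
D1 (bracket A^4 + A^12 - A^16; 12 crossings at w = 0): V = -x^-4 + x^-3 + x^-1
D2 (bracket A^-2 + A^6 - A^10; 10 crossings at w = -2): V = -x^-4 + x^-3 + x^-1
V(D3) = -x^-4 + x^-3 + x^-1  (w 0, c 12, <D> = A^4 + A^12 - A^16)
V(D4) = -x^-4 + x^-3 + x^-1  [10 crossings, <D> = A^4 + A^12 - A^16, w = 0]
key observation: one V(x) for all 4 diagrams — one class (guaranteed)


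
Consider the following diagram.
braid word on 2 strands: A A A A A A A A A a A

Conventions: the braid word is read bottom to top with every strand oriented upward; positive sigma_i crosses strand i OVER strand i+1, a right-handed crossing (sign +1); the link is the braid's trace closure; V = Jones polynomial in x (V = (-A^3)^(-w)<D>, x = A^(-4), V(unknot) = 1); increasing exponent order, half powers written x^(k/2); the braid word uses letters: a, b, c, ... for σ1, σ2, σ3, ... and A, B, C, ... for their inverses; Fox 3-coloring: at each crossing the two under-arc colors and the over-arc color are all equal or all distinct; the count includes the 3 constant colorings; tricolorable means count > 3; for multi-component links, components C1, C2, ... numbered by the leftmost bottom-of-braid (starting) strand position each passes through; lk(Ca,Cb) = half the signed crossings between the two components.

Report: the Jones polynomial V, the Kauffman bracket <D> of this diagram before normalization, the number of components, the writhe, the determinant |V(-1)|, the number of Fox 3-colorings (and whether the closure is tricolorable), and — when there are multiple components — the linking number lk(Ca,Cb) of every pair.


Jones polynomial: V(x) = -x^-13 + x^-12 - x^-11 + x^-10 - x^-9 + x^-8 - x^-7 + x^-6 + x^-4
<D> = -A^-11 - A^-3 + A - A^5 + A^9 - A^13 + A^17 - A^21 + A^25; writhe -9
components 1, writhe -9 (11 crossings)
3-colorings: 9 of 3^11, det 9 — tricolorable
note: the span of V is 9, forcing >= 9 crossings in any diagram


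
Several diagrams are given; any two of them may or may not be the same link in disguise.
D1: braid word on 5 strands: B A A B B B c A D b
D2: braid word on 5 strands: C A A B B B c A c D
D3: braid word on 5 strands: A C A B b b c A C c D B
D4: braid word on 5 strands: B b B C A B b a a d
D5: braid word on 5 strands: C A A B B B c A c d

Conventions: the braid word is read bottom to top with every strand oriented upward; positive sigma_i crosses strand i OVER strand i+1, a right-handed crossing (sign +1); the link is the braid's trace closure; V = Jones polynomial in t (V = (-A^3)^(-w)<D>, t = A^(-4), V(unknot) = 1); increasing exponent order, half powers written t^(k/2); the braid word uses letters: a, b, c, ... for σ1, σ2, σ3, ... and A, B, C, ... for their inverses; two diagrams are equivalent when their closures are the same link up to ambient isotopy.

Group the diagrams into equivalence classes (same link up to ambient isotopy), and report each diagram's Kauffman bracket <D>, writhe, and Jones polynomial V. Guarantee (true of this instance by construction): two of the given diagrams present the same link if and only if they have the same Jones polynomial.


classes: {D1, D2, D5} | {D3} | {D4}
V(D1) = t^-8 - 2t^-7 + t^-6 - 2t^-5 + 2t^-4 + t^-2  [10 crossings, <D> = A^-10 + 2A^-2 - 2A^2 + A^6 - 2A^10 + A^14, w = -6]
V(D2) = t^-8 - 2t^-7 + t^-6 - 2t^-5 + 2t^-4 + t^-2  [10 crossings, <D> = A^-10 + 2A^-2 - 2A^2 + A^6 - 2A^10 + A^14, w = -6]
V(D3) = -t^-4 + t^-3 + t^-1  [12 crossings, <D> = A^-8 + 1 - A^4, w = -4]
V(D4) = 1  (w 0, c 10, <D> = 1)
V(D5) = t^-8 - 2t^-7 + t^-6 - 2t^-5 + 2t^-4 + t^-2  [10 crossings, <D> = A^-4 + 2A^4 - 2A^8 + A^12 - 2A^16 + A^20, w = -4]
insight: 3 values of V(t) split the 5 diagrams


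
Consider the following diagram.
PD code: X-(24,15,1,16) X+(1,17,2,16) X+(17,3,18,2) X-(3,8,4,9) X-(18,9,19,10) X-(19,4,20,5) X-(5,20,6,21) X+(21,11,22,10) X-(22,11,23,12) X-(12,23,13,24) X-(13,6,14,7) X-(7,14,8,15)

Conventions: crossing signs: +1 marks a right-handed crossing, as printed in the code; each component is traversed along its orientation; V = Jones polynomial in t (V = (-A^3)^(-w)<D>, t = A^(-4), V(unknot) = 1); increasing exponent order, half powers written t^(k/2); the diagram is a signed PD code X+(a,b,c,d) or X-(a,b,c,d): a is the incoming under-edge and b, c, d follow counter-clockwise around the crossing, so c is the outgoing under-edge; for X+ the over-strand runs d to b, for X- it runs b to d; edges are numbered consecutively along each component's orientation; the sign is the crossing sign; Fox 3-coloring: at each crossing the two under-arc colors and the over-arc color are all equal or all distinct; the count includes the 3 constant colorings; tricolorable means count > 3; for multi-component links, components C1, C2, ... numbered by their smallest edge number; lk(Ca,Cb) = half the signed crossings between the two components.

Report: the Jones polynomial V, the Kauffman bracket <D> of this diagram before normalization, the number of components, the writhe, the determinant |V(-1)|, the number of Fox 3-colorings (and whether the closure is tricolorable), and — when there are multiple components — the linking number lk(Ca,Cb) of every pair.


Jones polynomial: V(t) = -t^-7 + t^-6 - t^-5 + t^-4 + t^-2
<D> = A^-10 + A^-2 - A^2 + A^6 - A^10; writhe -6
components 1, writhe -6 (12 crossings)
3-colorings: 3 of 3^12, det 5 — not tricolorable
note: V spans 5 powers of t: at least 5 crossings in any diagram


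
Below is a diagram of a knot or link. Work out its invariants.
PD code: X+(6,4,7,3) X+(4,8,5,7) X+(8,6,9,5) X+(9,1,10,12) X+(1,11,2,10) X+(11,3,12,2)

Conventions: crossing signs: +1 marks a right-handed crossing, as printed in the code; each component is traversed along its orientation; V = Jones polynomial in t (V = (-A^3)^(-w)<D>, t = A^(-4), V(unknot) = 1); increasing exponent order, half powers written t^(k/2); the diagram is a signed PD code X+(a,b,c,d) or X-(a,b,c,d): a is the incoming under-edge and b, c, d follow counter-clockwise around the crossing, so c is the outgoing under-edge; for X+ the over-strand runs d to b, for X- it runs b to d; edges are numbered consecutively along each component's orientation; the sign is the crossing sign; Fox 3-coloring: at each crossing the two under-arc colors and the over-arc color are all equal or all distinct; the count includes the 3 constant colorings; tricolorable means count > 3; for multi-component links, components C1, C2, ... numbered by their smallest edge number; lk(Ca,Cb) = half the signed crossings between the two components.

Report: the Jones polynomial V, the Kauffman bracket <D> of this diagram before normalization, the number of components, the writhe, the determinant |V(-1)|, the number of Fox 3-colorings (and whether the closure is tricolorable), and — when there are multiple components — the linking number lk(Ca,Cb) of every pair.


V = t^2 + 2t^4 - 2t^5 + t^6 - 2t^7 + t^8
<D> = A^-14 - 2A^-10 + A^-6 - 2A^-2 + 2A^2 + A^10 (w = +6)
1 component over 6 crossings, w = +6
27 Fox colorings among 3^6, |V(-1)| = 9: tricolorable
why: V spans 6 powers of t: at least 6 crossings in any diagram


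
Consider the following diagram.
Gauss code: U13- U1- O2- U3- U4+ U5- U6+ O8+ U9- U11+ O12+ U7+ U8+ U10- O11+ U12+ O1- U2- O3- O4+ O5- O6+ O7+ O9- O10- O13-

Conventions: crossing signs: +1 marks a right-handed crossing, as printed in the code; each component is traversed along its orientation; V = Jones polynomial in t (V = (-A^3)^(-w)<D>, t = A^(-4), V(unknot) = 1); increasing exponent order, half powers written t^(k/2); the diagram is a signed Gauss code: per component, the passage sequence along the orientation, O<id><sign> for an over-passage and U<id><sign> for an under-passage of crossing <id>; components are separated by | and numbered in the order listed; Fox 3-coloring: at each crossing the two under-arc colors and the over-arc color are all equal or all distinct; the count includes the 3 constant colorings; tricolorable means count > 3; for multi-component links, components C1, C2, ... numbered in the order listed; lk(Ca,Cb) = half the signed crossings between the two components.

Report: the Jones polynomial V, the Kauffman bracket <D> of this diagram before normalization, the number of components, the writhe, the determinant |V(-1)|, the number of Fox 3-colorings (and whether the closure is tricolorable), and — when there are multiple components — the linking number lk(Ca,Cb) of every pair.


Jones polynomial: V(t) = -t^-3 + t^-2 - t^-1 + 3 - t + t^2 - t^3
<D> = A^-15 - A^-11 + A^-7 - 3A^-3 + A - A^5 + A^9; writhe -1
components 1, writhe -1 (13 crossings)
3-colorings: 27 of 3^13, det 9 — tricolorable
note: w = -1 shifts under R1 moves; the (-A^3)^(1) factor cancels that in V


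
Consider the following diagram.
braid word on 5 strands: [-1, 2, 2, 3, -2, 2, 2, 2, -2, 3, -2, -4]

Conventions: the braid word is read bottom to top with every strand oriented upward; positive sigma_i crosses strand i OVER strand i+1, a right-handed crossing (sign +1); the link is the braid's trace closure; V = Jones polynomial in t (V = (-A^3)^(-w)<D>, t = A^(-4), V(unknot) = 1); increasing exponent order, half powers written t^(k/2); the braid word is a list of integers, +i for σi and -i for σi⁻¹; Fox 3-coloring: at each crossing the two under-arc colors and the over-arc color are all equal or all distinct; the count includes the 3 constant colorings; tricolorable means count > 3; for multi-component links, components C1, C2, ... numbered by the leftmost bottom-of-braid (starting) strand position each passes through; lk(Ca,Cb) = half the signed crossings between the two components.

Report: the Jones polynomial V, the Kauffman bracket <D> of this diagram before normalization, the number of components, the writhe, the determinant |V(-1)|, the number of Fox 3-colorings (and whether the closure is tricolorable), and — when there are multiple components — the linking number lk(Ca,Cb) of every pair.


V(t) = t + t^3 - t^4
bracket: -A^-10 + A^-6 + A^2, w = +2
1 component, writhe +2, over 12 crossings
det 3, colorings 9 of 3^12 — tricolorable
observation: the span of V is 3, forcing >= 3 crossings in any diagram


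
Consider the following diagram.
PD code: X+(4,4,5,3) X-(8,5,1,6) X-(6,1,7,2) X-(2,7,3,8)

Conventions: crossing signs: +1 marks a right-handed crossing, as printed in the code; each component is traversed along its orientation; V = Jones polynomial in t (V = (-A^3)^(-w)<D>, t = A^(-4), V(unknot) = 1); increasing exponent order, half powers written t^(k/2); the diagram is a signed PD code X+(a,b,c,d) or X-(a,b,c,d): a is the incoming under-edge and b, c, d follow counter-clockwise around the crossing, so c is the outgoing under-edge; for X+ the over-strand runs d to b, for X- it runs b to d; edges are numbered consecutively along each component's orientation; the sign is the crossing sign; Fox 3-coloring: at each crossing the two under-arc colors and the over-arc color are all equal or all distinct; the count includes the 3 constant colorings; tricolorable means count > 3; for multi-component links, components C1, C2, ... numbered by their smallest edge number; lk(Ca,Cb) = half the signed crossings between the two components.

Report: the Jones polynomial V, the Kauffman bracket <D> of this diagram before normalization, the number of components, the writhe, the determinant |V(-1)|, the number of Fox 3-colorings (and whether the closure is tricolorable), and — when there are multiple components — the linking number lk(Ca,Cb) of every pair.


Jones polynomial: V(t) = -t^-4 + t^-3 + t^-1
<D> = A^-2 + A^6 - A^10; writhe -2
components 1, writhe -2 (4 crossings)
3-colorings: 9 of 3^4, det 3 — tricolorable
note: w = -2 shifts under R1 moves; the (-A^3)^(2) factor cancels that in V


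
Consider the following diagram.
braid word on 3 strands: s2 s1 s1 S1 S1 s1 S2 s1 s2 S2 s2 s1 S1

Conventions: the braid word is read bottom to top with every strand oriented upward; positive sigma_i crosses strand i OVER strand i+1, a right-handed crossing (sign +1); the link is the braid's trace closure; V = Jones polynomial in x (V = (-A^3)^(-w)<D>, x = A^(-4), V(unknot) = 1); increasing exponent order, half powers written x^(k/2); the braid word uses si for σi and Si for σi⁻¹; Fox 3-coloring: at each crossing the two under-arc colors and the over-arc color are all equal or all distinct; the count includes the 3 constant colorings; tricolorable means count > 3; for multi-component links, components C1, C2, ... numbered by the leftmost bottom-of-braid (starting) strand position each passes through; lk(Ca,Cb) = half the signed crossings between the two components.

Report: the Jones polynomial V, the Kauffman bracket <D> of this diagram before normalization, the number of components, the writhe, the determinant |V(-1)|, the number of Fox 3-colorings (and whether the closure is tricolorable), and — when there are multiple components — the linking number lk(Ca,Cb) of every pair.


Jones polynomial: V(x) = -x^(1/2) + x^(3/2) - x^(5/2) - x^(9/2)
<D> = A^-9 + A^-1 - A^3 + A^7; writhe +3
components 2, writhe +3 (13 crossings)
linking number lk(C1,C2) = +2
3-colorings: 3 of 3^13, det 4 — not tricolorable
note: the span of V is 4, within the link bound 13 + 2 - 1


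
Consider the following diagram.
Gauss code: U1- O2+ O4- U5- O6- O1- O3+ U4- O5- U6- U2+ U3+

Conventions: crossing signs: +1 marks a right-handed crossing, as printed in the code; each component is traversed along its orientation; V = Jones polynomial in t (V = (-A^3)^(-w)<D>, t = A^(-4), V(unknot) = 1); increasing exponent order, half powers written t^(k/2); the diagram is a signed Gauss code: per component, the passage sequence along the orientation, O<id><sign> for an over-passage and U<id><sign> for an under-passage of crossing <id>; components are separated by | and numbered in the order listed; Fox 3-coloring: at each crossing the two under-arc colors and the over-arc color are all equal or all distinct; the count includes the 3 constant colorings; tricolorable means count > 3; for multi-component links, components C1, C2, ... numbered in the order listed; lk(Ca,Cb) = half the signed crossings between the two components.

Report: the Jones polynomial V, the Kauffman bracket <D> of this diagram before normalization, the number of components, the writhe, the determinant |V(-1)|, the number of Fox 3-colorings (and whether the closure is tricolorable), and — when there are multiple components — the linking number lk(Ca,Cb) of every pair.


V(t) = -t^-4 + t^-3 + t^-1
bracket: A^-2 + A^6 - A^10, w = -2
1 component, writhe -2, over 6 crossings
det 3, colorings 9 of 3^6 — tricolorable
observation: det 3 = |V(-1)|; divisible by 3, so tricolorable


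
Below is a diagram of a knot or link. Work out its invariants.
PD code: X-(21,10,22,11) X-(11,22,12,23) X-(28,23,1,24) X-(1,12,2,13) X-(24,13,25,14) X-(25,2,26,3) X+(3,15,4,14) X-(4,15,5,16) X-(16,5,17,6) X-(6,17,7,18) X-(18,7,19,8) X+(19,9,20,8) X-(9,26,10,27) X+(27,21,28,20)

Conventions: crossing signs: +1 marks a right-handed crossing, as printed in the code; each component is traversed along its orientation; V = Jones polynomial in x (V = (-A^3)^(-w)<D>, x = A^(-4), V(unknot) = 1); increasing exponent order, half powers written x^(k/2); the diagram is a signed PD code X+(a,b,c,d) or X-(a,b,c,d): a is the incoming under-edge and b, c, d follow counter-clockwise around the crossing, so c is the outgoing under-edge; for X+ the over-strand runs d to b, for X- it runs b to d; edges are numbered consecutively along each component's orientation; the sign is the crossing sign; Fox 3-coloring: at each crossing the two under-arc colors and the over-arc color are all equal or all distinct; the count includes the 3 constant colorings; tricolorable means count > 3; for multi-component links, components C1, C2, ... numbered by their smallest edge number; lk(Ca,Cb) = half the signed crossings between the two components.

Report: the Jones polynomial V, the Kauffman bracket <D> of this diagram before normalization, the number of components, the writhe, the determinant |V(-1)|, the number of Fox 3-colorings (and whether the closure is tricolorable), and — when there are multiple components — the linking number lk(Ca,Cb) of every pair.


V = -x^-8 + x^-5 + x^-3
<D> = A^-12 + A^-4 - A^8 (w = -8)
1 component over 14 crossings, w = -8
9 Fox colorings among 3^14, |V(-1)| = 3: tricolorable
why: the span of V is 5, forcing >= 5 crossings in any diagram


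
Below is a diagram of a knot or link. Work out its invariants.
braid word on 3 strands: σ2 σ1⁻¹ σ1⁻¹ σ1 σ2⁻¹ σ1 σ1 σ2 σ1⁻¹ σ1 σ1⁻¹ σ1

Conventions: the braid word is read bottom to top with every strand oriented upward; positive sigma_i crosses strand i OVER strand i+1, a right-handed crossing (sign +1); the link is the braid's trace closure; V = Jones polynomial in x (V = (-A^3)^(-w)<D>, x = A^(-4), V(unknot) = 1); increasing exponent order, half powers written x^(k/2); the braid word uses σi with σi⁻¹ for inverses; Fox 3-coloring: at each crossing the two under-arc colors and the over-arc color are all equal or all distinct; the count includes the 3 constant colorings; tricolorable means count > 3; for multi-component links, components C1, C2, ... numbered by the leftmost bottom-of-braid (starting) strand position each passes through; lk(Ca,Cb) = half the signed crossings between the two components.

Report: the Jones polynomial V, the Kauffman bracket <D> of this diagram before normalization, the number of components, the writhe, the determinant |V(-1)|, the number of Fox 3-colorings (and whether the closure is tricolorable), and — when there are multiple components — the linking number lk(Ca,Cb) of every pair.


V(x) = x + x^3 - x^4
bracket: -A^-10 + A^-6 + A^2, w = +2
1 component, writhe +2, over 12 crossings
det 3, colorings 9 of 3^12 — tricolorable
observation: V spans 3 powers of x: at least 3 crossings in any diagram


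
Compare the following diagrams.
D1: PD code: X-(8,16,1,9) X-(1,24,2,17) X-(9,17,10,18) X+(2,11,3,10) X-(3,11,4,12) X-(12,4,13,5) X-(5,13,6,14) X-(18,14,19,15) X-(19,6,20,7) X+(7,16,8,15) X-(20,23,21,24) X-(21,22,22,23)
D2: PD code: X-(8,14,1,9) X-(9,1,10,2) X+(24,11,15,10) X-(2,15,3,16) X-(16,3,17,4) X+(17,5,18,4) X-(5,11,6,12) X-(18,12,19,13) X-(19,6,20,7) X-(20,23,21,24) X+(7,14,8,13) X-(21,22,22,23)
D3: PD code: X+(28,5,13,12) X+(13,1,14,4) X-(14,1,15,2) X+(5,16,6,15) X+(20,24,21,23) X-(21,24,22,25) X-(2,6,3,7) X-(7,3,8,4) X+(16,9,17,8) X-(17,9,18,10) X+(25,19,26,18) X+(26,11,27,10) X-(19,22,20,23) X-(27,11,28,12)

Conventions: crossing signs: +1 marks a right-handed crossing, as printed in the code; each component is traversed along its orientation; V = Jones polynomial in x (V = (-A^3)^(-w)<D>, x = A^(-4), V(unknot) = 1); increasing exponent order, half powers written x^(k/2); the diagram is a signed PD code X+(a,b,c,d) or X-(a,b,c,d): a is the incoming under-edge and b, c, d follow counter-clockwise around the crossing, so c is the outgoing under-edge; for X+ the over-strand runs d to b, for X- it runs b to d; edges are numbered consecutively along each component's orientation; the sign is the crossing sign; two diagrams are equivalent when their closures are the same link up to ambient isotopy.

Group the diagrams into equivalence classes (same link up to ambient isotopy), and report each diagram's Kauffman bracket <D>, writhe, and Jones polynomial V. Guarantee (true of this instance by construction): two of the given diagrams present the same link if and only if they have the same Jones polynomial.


equivalence classes: {D1} | {D2} | {D3}
D1 (bracket A^-16 + A^-8 + 2; 12 crossings at w = -8): V = 2x^-6 + x^-4 + x^-2
D2 (bracket A^-14 + 2A^-6 + A^2; 12 crossings at w = -6): V = x^-5 + 2x^-3 + x^-1
V(D3) = x^-2 + 2 + x^2  (w 0, c 14, <D> = A^-8 + 2 + A^8)
observation: comparing 3 Jones polynomials yields 3 groups


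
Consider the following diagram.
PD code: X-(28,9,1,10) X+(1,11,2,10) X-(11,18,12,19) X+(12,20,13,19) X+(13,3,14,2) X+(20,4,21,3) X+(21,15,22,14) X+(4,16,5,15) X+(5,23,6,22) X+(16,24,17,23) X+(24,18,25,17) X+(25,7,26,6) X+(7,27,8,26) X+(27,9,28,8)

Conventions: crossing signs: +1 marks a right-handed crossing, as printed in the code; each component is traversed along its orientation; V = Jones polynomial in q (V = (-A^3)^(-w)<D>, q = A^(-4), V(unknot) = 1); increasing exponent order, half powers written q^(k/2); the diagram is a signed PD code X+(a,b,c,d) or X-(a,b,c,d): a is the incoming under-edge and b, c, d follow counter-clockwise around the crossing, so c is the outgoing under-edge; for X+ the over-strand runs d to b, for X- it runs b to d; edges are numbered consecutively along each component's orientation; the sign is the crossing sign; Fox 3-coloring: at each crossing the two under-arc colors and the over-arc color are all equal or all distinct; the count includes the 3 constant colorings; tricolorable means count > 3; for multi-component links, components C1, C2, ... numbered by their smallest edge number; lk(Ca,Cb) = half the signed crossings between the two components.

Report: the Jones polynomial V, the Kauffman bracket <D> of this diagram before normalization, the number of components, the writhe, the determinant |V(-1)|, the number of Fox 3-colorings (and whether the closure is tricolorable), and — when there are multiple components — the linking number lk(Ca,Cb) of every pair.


V(q) = q^4 + q^6 - q^10
bracket: -A^-10 + A^6 + A^14, w = +10
1 component, writhe +10, over 14 crossings
det 1, colorings 3 of 3^14 — not tricolorable
observation: |V(-1)| = 1: so not tricolorable, since 3 does not divide 1


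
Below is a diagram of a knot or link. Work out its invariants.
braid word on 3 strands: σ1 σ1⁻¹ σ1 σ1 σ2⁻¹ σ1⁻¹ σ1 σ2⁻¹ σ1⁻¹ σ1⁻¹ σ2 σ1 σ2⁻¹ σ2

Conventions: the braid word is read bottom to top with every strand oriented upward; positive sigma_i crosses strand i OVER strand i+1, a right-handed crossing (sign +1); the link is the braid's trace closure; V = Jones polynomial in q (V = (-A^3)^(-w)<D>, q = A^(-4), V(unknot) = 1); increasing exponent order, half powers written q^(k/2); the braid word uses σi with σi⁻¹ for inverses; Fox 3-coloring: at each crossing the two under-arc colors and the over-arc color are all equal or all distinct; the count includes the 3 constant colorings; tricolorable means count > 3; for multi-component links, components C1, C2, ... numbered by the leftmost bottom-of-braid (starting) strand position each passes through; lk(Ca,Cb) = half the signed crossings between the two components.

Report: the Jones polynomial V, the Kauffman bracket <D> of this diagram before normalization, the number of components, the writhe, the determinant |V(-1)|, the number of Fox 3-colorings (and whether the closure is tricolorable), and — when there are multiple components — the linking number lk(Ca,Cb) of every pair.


Jones polynomial: V(q) = -q^-3 + 2q^-2 - 2q^-1 + 3 - 2q + 2q^2 - q^3
<D> = -A^-12 + 2A^-8 - 2A^-4 + 3 - 2A^4 + 2A^8 - A^12; writhe 0
components 1, writhe 0 (14 crossings)
3-colorings: 3 of 3^14, det 13 — not tricolorable
note: the word shrinks to σ1 σ1 σ2⁻¹ σ2⁻¹ σ1⁻¹ σ1⁻¹ σ2 σ1 after cancelling


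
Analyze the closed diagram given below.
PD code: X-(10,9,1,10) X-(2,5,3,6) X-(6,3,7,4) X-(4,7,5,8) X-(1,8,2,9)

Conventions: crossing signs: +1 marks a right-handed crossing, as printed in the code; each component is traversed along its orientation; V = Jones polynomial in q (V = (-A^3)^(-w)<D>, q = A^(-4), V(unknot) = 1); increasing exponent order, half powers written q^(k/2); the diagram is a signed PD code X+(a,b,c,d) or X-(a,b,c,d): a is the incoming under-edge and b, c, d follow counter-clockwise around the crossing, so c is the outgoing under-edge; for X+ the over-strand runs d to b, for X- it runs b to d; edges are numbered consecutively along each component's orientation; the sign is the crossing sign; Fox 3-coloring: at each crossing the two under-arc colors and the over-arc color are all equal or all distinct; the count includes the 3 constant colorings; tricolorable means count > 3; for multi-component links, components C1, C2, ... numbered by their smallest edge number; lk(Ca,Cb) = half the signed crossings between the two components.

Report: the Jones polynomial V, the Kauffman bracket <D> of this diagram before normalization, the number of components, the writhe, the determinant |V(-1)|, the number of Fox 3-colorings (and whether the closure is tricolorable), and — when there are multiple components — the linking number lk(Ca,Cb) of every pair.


V(q) = -q^-4 + q^-3 + q^-1
bracket: -A^-11 - A^-3 + A, w = -5
1 component, writhe -5, over 5 crossings
det 3, colorings 9 of 3^5 — tricolorable
observation: the span of V is 3, forcing >= 3 crossings in any diagram


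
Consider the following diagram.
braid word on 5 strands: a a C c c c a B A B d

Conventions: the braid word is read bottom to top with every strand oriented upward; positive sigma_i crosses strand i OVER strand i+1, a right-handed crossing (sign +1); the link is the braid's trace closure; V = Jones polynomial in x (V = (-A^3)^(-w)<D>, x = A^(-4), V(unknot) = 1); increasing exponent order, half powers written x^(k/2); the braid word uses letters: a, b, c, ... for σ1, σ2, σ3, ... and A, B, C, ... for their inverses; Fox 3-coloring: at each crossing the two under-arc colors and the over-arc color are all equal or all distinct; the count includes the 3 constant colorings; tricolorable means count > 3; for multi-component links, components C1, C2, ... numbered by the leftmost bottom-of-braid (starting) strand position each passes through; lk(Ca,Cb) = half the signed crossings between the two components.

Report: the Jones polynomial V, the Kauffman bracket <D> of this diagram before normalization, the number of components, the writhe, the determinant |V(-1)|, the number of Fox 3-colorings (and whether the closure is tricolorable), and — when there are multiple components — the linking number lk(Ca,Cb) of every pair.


Jones polynomial: V(x) = -x^(1/2) - x^(5/2)
<D> = A^-1 + A^7; writhe +3
components 2, writhe +3 (11 crossings)
linking number lk(C1,C2) = +1
3-colorings: 3 of 3^11, det 2 — not tricolorable
note: det 2 = |V(-1)|; not divisible by 3, so not tricolorable


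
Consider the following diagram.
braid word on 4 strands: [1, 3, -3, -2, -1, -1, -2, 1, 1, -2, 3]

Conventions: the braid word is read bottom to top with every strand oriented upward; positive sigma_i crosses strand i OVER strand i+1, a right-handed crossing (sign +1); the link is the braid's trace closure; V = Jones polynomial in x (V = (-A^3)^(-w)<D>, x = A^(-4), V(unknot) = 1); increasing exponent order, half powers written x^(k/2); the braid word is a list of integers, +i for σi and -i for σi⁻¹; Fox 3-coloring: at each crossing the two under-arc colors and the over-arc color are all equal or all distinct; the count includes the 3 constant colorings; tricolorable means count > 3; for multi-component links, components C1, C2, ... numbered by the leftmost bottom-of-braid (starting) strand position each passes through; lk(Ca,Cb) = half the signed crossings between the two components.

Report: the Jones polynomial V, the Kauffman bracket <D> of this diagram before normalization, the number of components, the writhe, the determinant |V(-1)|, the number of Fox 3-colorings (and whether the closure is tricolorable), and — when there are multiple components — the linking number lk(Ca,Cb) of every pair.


Jones polynomial: V(x) = -x^-5 + x^-4 - x^-3 + 2x^-2 - x^-1 + 2 - x
<D> = A^-7 - 2A^-3 + A - 2A^5 + A^9 - A^13 + A^17; writhe -1
components 1, writhe -1 (11 crossings)
3-colorings: 9 of 3^11, det 9 — tricolorable
note: V spans 6 powers of x: at least 6 crossings in any diagram


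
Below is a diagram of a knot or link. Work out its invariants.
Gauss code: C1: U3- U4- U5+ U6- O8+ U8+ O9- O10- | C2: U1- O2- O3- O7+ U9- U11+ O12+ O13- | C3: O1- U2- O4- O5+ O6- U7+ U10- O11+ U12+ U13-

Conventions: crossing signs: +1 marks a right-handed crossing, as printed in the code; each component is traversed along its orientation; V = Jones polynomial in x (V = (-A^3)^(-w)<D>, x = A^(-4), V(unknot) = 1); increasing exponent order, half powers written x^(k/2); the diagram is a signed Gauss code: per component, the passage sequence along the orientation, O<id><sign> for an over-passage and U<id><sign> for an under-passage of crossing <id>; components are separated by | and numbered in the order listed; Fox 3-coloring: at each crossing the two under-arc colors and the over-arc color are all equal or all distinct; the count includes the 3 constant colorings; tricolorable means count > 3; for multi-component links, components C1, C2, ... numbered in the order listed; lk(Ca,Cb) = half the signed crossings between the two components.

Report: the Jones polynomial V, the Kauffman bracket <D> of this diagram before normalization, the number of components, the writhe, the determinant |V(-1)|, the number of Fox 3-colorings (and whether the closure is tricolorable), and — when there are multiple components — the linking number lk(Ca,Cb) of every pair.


Jones polynomial: V(x) = x^-5 + 2x^-3 + x^-1
<D> = -A^-5 - 2A^3 - A^11; writhe -3
components 3, writhe -3 (13 crossings)
linking number lk(C1,C2) = -1
lk(C1,C3): -1
lk(C2,C3) = 0
3-colorings: 3 of 3^13, det 4 — not tricolorable
note: det 4 = |V(-1)|; not divisible by 3, so not tricolorable


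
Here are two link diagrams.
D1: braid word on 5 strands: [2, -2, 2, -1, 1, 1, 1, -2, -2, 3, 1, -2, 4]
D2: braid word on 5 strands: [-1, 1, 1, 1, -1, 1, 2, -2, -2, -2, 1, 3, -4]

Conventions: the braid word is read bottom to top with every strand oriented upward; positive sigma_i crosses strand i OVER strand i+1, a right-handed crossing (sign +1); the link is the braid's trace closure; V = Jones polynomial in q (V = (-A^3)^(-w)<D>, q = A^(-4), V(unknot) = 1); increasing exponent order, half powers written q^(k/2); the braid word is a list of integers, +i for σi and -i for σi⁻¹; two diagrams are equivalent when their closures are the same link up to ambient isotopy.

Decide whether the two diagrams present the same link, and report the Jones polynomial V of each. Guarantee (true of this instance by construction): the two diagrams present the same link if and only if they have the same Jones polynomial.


equivalent: yes
V(D1) = -q^(-3/2) - 2q^(1/2) + q^(3/2) - q^(5/2) + q^(7/2)  (w +3, c 13, <D> = -A^-5 + A^-1 - A^3 + 2A^7 + A^15)
D2 (bracket -A^-11 + A^-7 - A^-3 + 2A + A^9; 13 crossings at w = +1): V = -q^(-3/2) - 2q^(1/2) + q^(3/2) - q^(5/2) + q^(7/2)
why: one V(q) for all 2 diagrams — one class (guaranteed)
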